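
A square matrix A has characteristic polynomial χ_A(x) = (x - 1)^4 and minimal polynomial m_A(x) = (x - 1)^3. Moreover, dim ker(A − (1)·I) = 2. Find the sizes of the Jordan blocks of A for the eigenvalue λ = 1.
Block sizes for λ = 1: [3, 1]

Step 1 — from the characteristic polynomial, algebraic multiplicity of λ = 1 is 4. From dim ker(A − (1)·I) = 2, there are exactly 2 Jordan blocks for λ = 1.
Step 2 — from the minimal polynomial, the factor (x − 1)^3 tells us the largest block for λ = 1 has size 3.
Step 3 — with total size 4, 2 blocks, and largest block 3, the block sizes (in nonincreasing order) are [3, 1].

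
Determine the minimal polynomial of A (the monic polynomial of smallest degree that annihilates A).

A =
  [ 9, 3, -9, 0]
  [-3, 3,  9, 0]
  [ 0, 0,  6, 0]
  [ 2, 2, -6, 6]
x^2 - 12*x + 36

The characteristic polynomial is χ_A(x) = (x - 6)^4, so the eigenvalues are known. The minimal polynomial is
  m_A(x) = Π_λ (x − λ)^{k_λ}
where k_λ is the size of the *largest* Jordan block for λ (equivalently, the smallest k with (A − λI)^k v = 0 for every generalised eigenvector v of λ).

  λ = 6: largest Jordan block has size 2, contributing (x − 6)^2

So m_A(x) = (x - 6)^2 = x^2 - 12*x + 36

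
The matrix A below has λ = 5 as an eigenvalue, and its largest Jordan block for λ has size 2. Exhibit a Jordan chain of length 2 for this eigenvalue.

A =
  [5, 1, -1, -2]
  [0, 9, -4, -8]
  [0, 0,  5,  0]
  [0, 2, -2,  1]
A Jordan chain for λ = 5 of length 2:
v_1 = (1, 4, 0, 2)ᵀ
v_2 = (0, 1, 0, 0)ᵀ

Let N = A − (5)·I. We want v_2 with N^2 v_2 = 0 but N^1 v_2 ≠ 0; then v_{j-1} := N · v_j for j = 2, …, 2.

Pick v_2 = (0, 1, 0, 0)ᵀ.
Then v_1 = N · v_2 = (1, 4, 0, 2)ᵀ.

Sanity check: (A − (5)·I) v_1 = (0, 0, 0, 0)ᵀ = 0. ✓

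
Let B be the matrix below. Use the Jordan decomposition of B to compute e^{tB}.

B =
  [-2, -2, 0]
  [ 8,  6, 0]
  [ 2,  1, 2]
e^{tB} =
  [-4*t*exp(2*t) + exp(2*t), -2*t*exp(2*t), 0]
  [8*t*exp(2*t), 4*t*exp(2*t) + exp(2*t), 0]
  [2*t*exp(2*t), t*exp(2*t), exp(2*t)]

Strategy: write B = P · J · P⁻¹ where J is a Jordan canonical form, so e^{tB} = P · e^{tJ} · P⁻¹, and e^{tJ} can be computed block-by-block.

B has Jordan form
J =
  [2, 1, 0]
  [0, 2, 0]
  [0, 0, 2]
(up to reordering of blocks).

Per-block formulas:
  For a 1×1 block at λ = 2: exp(t · [2]) = [e^(2t)].
  For a 2×2 Jordan block J_2(2): exp(t · J_2(2)) = e^(2t)·(I + t·N), where N is the 2×2 nilpotent shift.

After assembling e^{tJ} and conjugating by P, we get:

e^{tB} =
  [-4*t*exp(2*t) + exp(2*t), -2*t*exp(2*t), 0]
  [8*t*exp(2*t), 4*t*exp(2*t) + exp(2*t), 0]
  [2*t*exp(2*t), t*exp(2*t), exp(2*t)]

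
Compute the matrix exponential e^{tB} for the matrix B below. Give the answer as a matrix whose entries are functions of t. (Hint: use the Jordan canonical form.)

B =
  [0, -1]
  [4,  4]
e^{tB} =
  [-2*t*exp(2*t) + exp(2*t), -t*exp(2*t)]
  [4*t*exp(2*t), 2*t*exp(2*t) + exp(2*t)]

Strategy: write B = P · J · P⁻¹ where J is a Jordan canonical form, so e^{tB} = P · e^{tJ} · P⁻¹, and e^{tJ} can be computed block-by-block.

B has Jordan form
J =
  [2, 1]
  [0, 2]
(up to reordering of blocks).

Per-block formulas:
  For a 2×2 Jordan block J_2(2): exp(t · J_2(2)) = e^(2t)·(I + t·N), where N is the 2×2 nilpotent shift.

After assembling e^{tJ} and conjugating by P, we get:

e^{tB} =
  [-2*t*exp(2*t) + exp(2*t), -t*exp(2*t)]
  [4*t*exp(2*t), 2*t*exp(2*t) + exp(2*t)]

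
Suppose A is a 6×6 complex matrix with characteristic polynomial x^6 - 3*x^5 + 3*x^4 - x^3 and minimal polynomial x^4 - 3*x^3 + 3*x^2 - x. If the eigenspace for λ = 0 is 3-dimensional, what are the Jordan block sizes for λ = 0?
Block sizes for λ = 0: [1, 1, 1]

Step 1 — from the characteristic polynomial, algebraic multiplicity of λ = 0 is 3. From dim ker(A − (0)·I) = 3, there are exactly 3 Jordan blocks for λ = 0.
Step 2 — from the minimal polynomial, the factor (x − 0) tells us the largest block for λ = 0 has size 1.
Step 3 — with total size 3, 3 blocks, and largest block 1, the block sizes (in nonincreasing order) are [1, 1, 1].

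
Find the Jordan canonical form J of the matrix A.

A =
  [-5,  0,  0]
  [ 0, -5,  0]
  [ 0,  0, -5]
J_1(-5) ⊕ J_1(-5) ⊕ J_1(-5)

The characteristic polynomial is
  det(x·I − A) = x^3 + 15*x^2 + 75*x + 125 = (x + 5)^3

Eigenvalues and multiplicities (the geometric multiplicity of λ is n − rank(A − λI), which equals the number of Jordan blocks for λ):
  λ = -5: algebraic multiplicity = 3, geometric multiplicity = 3

Determining the block sizes for each eigenvalue:
  λ = -5: gm = am = 3, so every block has size 1 → block sizes [1, 1, 1]

Assembling the blocks gives a Jordan form
J =
  [-5,  0,  0]
  [ 0, -5,  0]
  [ 0,  0, -5]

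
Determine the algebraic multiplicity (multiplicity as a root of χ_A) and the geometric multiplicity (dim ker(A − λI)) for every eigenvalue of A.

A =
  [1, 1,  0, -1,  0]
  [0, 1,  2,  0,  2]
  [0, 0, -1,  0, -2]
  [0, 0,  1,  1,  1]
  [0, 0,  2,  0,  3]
λ = 1: alg = 5, geom = 3

Step 1 — factor the characteristic polynomial to read off the algebraic multiplicities:
  χ_A(x) = (x - 1)^5

Step 2 — compute geometric multiplicities via the rank-nullity identity g(λ) = n − rank(A − λI):
  rank(A − (1)·I) = 2, so dim ker(A − (1)·I) = n − 2 = 3

Summary:
  λ = 1: algebraic multiplicity = 5, geometric multiplicity = 3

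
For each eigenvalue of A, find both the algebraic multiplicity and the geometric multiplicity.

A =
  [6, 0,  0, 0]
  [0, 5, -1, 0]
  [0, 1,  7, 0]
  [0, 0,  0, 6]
λ = 6: alg = 4, geom = 3

Step 1 — factor the characteristic polynomial to read off the algebraic multiplicities:
  χ_A(x) = (x - 6)^4

Step 2 — compute geometric multiplicities via the rank-nullity identity g(λ) = n − rank(A − λI):
  rank(A − (6)·I) = 1, so dim ker(A − (6)·I) = n − 1 = 3

Summary:
  λ = 6: algebraic multiplicity = 4, geometric multiplicity = 3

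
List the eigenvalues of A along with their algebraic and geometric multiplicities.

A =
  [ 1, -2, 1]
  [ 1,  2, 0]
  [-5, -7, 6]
λ = 3: alg = 3, geom = 1

Step 1 — factor the characteristic polynomial to read off the algebraic multiplicities:
  χ_A(x) = (x - 3)^3

Step 2 — compute geometric multiplicities via the rank-nullity identity g(λ) = n − rank(A − λI):
  rank(A − (3)·I) = 2, so dim ker(A − (3)·I) = n − 2 = 1

Summary:
  λ = 3: algebraic multiplicity = 3, geometric multiplicity = 1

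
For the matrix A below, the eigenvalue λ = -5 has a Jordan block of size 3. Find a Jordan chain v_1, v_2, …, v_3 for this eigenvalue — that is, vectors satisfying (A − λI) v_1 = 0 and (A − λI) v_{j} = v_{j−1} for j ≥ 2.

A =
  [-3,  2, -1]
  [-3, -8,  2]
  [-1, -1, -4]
A Jordan chain for λ = -5 of length 3:
v_1 = (-1, 1, 0)ᵀ
v_2 = (2, -3, -1)ᵀ
v_3 = (1, 0, 0)ᵀ

Let N = A − (-5)·I. We want v_3 with N^3 v_3 = 0 but N^2 v_3 ≠ 0; then v_{j-1} := N · v_j for j = 3, …, 2.

Pick v_3 = (1, 0, 0)ᵀ.
Then v_2 = N · v_3 = (2, -3, -1)ᵀ.
Then v_1 = N · v_2 = (-1, 1, 0)ᵀ.

Sanity check: (A − (-5)·I) v_1 = (0, 0, 0)ᵀ = 0. ✓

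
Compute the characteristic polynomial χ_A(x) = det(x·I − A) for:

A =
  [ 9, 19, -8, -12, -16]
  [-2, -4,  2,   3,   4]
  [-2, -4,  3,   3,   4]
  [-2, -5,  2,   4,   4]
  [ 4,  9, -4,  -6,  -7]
x^5 - 5*x^4 + 10*x^3 - 10*x^2 + 5*x - 1

Expanding det(x·I − A) (e.g. by cofactor expansion or by noting that A is similar to its Jordan form J, which has the same characteristic polynomial as A) gives
  χ_A(x) = x^5 - 5*x^4 + 10*x^3 - 10*x^2 + 5*x - 1
which factors as (x - 1)^5. The eigenvalues (with algebraic multiplicities) are λ = 1 with multiplicity 5.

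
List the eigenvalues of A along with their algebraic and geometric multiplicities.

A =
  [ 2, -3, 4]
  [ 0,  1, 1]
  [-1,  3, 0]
λ = 1: alg = 3, geom = 1

Step 1 — factor the characteristic polynomial to read off the algebraic multiplicities:
  χ_A(x) = (x - 1)^3

Step 2 — compute geometric multiplicities via the rank-nullity identity g(λ) = n − rank(A − λI):
  rank(A − (1)·I) = 2, so dim ker(A − (1)·I) = n − 2 = 1

Summary:
  λ = 1: algebraic multiplicity = 3, geometric multiplicity = 1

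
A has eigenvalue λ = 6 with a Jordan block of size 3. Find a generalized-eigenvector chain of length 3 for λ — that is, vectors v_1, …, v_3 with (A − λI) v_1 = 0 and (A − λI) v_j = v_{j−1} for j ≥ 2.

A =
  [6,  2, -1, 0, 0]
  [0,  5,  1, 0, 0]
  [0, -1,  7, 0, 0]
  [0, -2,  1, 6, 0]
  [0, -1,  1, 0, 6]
A Jordan chain for λ = 6 of length 3:
v_1 = (-1, 0, 0, 1, 0)ᵀ
v_2 = (2, -1, -1, -2, -1)ᵀ
v_3 = (0, 1, 0, 0, 0)ᵀ

Let N = A − (6)·I. We want v_3 with N^3 v_3 = 0 but N^2 v_3 ≠ 0; then v_{j-1} := N · v_j for j = 3, …, 2.

Pick v_3 = (0, 1, 0, 0, 0)ᵀ.
Then v_2 = N · v_3 = (2, -1, -1, -2, -1)ᵀ.
Then v_1 = N · v_2 = (-1, 0, 0, 1, 0)ᵀ.

Sanity check: (A − (6)·I) v_1 = (0, 0, 0, 0, 0)ᵀ = 0. ✓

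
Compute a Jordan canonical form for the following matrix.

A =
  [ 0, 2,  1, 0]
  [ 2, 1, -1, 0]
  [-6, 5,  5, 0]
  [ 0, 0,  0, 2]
J_3(2) ⊕ J_1(2)

The characteristic polynomial is
  det(x·I − A) = x^4 - 8*x^3 + 24*x^2 - 32*x + 16 = (x - 2)^4

Eigenvalues and multiplicities (the geometric multiplicity of λ is n − rank(A − λI), which equals the number of Jordan blocks for λ):
  λ = 2: algebraic multiplicity = 4, geometric multiplicity = 2

Determining the block sizes for each eigenvalue:
  λ = 2: with am = 4 and gm = 2, the partition is not yet determined (e.g. several partitions of 4 into 2 parts exist). Let N = A − (2)·I. Computing rank(N^1) = 2, rank(N^2) = 1, rank(N^3) = 0; the number of blocks of size ≥ j is rank(N^{j−1}) − rank(N^j), giving [2, 1, 1]. So we have 1 block(s) of size 3, 1 block(s) of size 1 → block sizes [3, 1]

Assembling the blocks gives a Jordan form
J =
  [2, 1, 0, 0]
  [0, 2, 1, 0]
  [0, 0, 2, 0]
  [0, 0, 0, 2]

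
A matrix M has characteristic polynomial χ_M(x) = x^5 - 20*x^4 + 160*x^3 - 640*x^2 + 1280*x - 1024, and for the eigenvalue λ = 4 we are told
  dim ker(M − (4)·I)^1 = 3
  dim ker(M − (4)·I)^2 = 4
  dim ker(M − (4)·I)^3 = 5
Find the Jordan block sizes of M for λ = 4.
Block sizes for λ = 4: [3, 1, 1]

From the dimensions of kernels of powers, the number of Jordan blocks of size at least j is d_j − d_{j−1} where d_j = dim ker(N^j) (with d_0 = 0). Computing the differences gives [3, 1, 1].
The number of blocks of size exactly k is (#blocks of size ≥ k) − (#blocks of size ≥ k + 1), so the partition is: 2 block(s) of size 1, 1 block(s) of size 3.
In nonincreasing order the block sizes are [3, 1, 1].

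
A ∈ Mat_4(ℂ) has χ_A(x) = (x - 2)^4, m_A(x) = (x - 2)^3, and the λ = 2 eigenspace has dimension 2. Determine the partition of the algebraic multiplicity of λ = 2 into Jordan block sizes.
Block sizes for λ = 2: [3, 1]

Step 1 — from the characteristic polynomial, algebraic multiplicity of λ = 2 is 4. From dim ker(A − (2)·I) = 2, there are exactly 2 Jordan blocks for λ = 2.
Step 2 — from the minimal polynomial, the factor (x − 2)^3 tells us the largest block for λ = 2 has size 3.
Step 3 — with total size 4, 2 blocks, and largest block 3, the block sizes (in nonincreasing order) are [3, 1].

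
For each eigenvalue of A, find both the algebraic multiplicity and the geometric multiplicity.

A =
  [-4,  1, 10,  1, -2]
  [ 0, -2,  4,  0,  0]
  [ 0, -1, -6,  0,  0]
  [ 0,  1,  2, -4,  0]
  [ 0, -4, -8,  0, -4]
λ = -4: alg = 5, geom = 3

Step 1 — factor the characteristic polynomial to read off the algebraic multiplicities:
  χ_A(x) = (x + 4)^5

Step 2 — compute geometric multiplicities via the rank-nullity identity g(λ) = n − rank(A − λI):
  rank(A − (-4)·I) = 2, so dim ker(A − (-4)·I) = n − 2 = 3

Summary:
  λ = -4: algebraic multiplicity = 5, geometric multiplicity = 3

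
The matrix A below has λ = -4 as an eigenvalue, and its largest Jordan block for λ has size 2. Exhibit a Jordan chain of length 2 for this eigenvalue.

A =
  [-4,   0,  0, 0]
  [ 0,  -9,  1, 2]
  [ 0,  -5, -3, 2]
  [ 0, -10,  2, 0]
A Jordan chain for λ = -4 of length 2:
v_1 = (0, -5, -5, -10)ᵀ
v_2 = (0, 1, 0, 0)ᵀ

Let N = A − (-4)·I. We want v_2 with N^2 v_2 = 0 but N^1 v_2 ≠ 0; then v_{j-1} := N · v_j for j = 2, …, 2.

Pick v_2 = (0, 1, 0, 0)ᵀ.
Then v_1 = N · v_2 = (0, -5, -5, -10)ᵀ.

Sanity check: (A − (-4)·I) v_1 = (0, 0, 0, 0)ᵀ = 0. ✓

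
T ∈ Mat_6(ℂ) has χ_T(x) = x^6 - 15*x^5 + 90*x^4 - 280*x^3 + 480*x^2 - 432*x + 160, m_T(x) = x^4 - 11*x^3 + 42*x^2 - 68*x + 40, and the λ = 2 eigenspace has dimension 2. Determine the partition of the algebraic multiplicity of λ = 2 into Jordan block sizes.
Block sizes for λ = 2: [3, 2]

Step 1 — from the characteristic polynomial, algebraic multiplicity of λ = 2 is 5. From dim ker(T − (2)·I) = 2, there are exactly 2 Jordan blocks for λ = 2.
Step 2 — from the minimal polynomial, the factor (x − 2)^3 tells us the largest block for λ = 2 has size 3.
Step 3 — with total size 5, 2 blocks, and largest block 3, the block sizes (in nonincreasing order) are [3, 2].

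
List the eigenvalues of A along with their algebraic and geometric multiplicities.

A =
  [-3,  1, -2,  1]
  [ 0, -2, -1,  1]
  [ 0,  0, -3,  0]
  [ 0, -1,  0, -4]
λ = -3: alg = 4, geom = 2

Step 1 — factor the characteristic polynomial to read off the algebraic multiplicities:
  χ_A(x) = (x + 3)^4

Step 2 — compute geometric multiplicities via the rank-nullity identity g(λ) = n − rank(A − λI):
  rank(A − (-3)·I) = 2, so dim ker(A − (-3)·I) = n − 2 = 2

Summary:
  λ = -3: algebraic multiplicity = 4, geometric multiplicity = 2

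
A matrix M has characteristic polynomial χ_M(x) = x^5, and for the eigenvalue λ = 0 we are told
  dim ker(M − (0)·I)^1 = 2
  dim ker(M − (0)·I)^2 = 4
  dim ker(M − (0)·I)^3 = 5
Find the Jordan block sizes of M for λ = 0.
Block sizes for λ = 0: [3, 2]

From the dimensions of kernels of powers, the number of Jordan blocks of size at least j is d_j − d_{j−1} where d_j = dim ker(N^j) (with d_0 = 0). Computing the differences gives [2, 2, 1].
The number of blocks of size exactly k is (#blocks of size ≥ k) − (#blocks of size ≥ k + 1), so the partition is: 1 block(s) of size 2, 1 block(s) of size 3.
In nonincreasing order the block sizes are [3, 2].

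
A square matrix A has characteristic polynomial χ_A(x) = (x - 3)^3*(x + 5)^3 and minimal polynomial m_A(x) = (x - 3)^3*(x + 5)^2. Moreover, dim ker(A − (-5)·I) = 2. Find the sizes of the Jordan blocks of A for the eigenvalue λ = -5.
Block sizes for λ = -5: [2, 1]

Step 1 — from the characteristic polynomial, algebraic multiplicity of λ = -5 is 3. From dim ker(A − (-5)·I) = 2, there are exactly 2 Jordan blocks for λ = -5.
Step 2 — from the minimal polynomial, the factor (x + 5)^2 tells us the largest block for λ = -5 has size 2.
Step 3 — with total size 3, 2 blocks, and largest block 2, the block sizes (in nonincreasing order) are [2, 1].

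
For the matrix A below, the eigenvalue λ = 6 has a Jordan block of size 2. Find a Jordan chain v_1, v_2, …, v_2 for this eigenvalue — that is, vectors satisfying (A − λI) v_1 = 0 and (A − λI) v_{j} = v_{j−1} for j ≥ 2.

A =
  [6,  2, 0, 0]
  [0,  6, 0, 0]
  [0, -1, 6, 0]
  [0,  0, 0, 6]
A Jordan chain for λ = 6 of length 2:
v_1 = (2, 0, -1, 0)ᵀ
v_2 = (0, 1, 0, 0)ᵀ

Let N = A − (6)·I. We want v_2 with N^2 v_2 = 0 but N^1 v_2 ≠ 0; then v_{j-1} := N · v_j for j = 2, …, 2.

Pick v_2 = (0, 1, 0, 0)ᵀ.
Then v_1 = N · v_2 = (2, 0, -1, 0)ᵀ.

Sanity check: (A − (6)·I) v_1 = (0, 0, 0, 0)ᵀ = 0. ✓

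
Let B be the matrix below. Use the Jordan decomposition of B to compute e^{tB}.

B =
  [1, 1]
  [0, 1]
e^{tB} =
  [exp(t), t*exp(t)]
  [0, exp(t)]

Strategy: write B = P · J · P⁻¹ where J is a Jordan canonical form, so e^{tB} = P · e^{tJ} · P⁻¹, and e^{tJ} can be computed block-by-block.

B has Jordan form
J =
  [1, 1]
  [0, 1]
(up to reordering of blocks).

Per-block formulas:
  For a 2×2 Jordan block J_2(1): exp(t · J_2(1)) = e^(1t)·(I + t·N), where N is the 2×2 nilpotent shift.

After assembling e^{tJ} and conjugating by P, we get:

e^{tB} =
  [exp(t), t*exp(t)]
  [0, exp(t)]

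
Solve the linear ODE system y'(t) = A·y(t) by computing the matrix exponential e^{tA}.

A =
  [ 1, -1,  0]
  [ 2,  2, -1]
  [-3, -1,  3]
e^{tA} =
  [-t^2*exp(2*t)/2 - t*exp(2*t) + exp(2*t), t^2*exp(2*t)/2 - t*exp(2*t), t^2*exp(2*t)/2]
  [t^2*exp(2*t)/2 + 2*t*exp(2*t), -t^2*exp(2*t)/2 + exp(2*t), -t^2*exp(2*t)/2 - t*exp(2*t)]
  [-t^2*exp(2*t) - 3*t*exp(2*t), t^2*exp(2*t) - t*exp(2*t), t^2*exp(2*t) + t*exp(2*t) + exp(2*t)]

Strategy: write A = P · J · P⁻¹ where J is a Jordan canonical form, so e^{tA} = P · e^{tJ} · P⁻¹, and e^{tJ} can be computed block-by-block.

A has Jordan form
J =
  [2, 1, 0]
  [0, 2, 1]
  [0, 0, 2]
(up to reordering of blocks).

Per-block formulas:
  For a 3×3 Jordan block J_3(2): exp(t · J_3(2)) = e^(2t)·(I + t·N + (t^2/2)·N^2), where N is the 3×3 nilpotent shift.

After assembling e^{tJ} and conjugating by P, we get:

e^{tA} =
  [-t^2*exp(2*t)/2 - t*exp(2*t) + exp(2*t), t^2*exp(2*t)/2 - t*exp(2*t), t^2*exp(2*t)/2]
  [t^2*exp(2*t)/2 + 2*t*exp(2*t), -t^2*exp(2*t)/2 + exp(2*t), -t^2*exp(2*t)/2 - t*exp(2*t)]
  [-t^2*exp(2*t) - 3*t*exp(2*t), t^2*exp(2*t) - t*exp(2*t), t^2*exp(2*t) + t*exp(2*t) + exp(2*t)]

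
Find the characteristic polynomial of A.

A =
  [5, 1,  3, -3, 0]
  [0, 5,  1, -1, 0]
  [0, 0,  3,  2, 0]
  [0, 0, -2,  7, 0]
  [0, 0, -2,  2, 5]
x^5 - 25*x^4 + 250*x^3 - 1250*x^2 + 3125*x - 3125

Expanding det(x·I − A) (e.g. by cofactor expansion or by noting that A is similar to its Jordan form J, which has the same characteristic polynomial as A) gives
  χ_A(x) = x^5 - 25*x^4 + 250*x^3 - 1250*x^2 + 3125*x - 3125
which factors as (x - 5)^5. The eigenvalues (with algebraic multiplicities) are λ = 5 with multiplicity 5.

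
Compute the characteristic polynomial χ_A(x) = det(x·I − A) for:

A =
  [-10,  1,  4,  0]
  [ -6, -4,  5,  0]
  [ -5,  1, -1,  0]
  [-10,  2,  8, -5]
x^4 + 20*x^3 + 150*x^2 + 500*x + 625

Expanding det(x·I − A) (e.g. by cofactor expansion or by noting that A is similar to its Jordan form J, which has the same characteristic polynomial as A) gives
  χ_A(x) = x^4 + 20*x^3 + 150*x^2 + 500*x + 625
which factors as (x + 5)^4. The eigenvalues (with algebraic multiplicities) are λ = -5 with multiplicity 4.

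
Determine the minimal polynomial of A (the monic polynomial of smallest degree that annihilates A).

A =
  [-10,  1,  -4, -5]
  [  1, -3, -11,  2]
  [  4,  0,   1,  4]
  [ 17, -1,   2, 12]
x^4 - 33*x^2 - 8*x + 240

The characteristic polynomial is χ_A(x) = (x - 5)*(x - 3)*(x + 4)^2, so the eigenvalues are known. The minimal polynomial is
  m_A(x) = Π_λ (x − λ)^{k_λ}
where k_λ is the size of the *largest* Jordan block for λ (equivalently, the smallest k with (A − λI)^k v = 0 for every generalised eigenvector v of λ).

  λ = -4: largest Jordan block has size 2, contributing (x + 4)^2
  λ = 3: largest Jordan block has size 1, contributing (x − 3)
  λ = 5: largest Jordan block has size 1, contributing (x − 5)

So m_A(x) = (x - 5)*(x - 3)*(x + 4)^2 = x^4 - 33*x^2 - 8*x + 240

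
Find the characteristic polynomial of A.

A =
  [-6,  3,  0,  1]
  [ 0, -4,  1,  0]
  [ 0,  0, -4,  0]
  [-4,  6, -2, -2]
x^4 + 16*x^3 + 96*x^2 + 256*x + 256

Expanding det(x·I − A) (e.g. by cofactor expansion or by noting that A is similar to its Jordan form J, which has the same characteristic polynomial as A) gives
  χ_A(x) = x^4 + 16*x^3 + 96*x^2 + 256*x + 256
which factors as (x + 4)^4. The eigenvalues (with algebraic multiplicities) are λ = -4 with multiplicity 4.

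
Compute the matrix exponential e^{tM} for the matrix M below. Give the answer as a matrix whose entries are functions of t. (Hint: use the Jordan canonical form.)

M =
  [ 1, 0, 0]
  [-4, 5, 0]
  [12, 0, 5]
e^{tM} =
  [exp(t), 0, 0]
  [-exp(5*t) + exp(t), exp(5*t), 0]
  [3*exp(5*t) - 3*exp(t), 0, exp(5*t)]

Strategy: write M = P · J · P⁻¹ where J is a Jordan canonical form, so e^{tM} = P · e^{tJ} · P⁻¹, and e^{tJ} can be computed block-by-block.

M has Jordan form
J =
  [1, 0, 0]
  [0, 5, 0]
  [0, 0, 5]
(up to reordering of blocks).

Per-block formulas:
  For a 1×1 block at λ = 5: exp(t · [5]) = [e^(5t)].
  For a 1×1 block at λ = 1: exp(t · [1]) = [e^(1t)].

After assembling e^{tJ} and conjugating by P, we get:

e^{tM} =
  [exp(t), 0, 0]
  [-exp(5*t) + exp(t), exp(5*t), 0]
  [3*exp(5*t) - 3*exp(t), 0, exp(5*t)]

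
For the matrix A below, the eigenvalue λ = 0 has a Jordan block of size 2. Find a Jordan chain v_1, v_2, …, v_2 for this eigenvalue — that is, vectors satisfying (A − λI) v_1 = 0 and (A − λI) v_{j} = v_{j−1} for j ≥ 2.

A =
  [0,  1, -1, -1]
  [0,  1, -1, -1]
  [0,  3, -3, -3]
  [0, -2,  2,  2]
A Jordan chain for λ = 0 of length 2:
v_1 = (1, 1, 3, -2)ᵀ
v_2 = (0, 1, 0, 0)ᵀ

Let N = A − (0)·I. We want v_2 with N^2 v_2 = 0 but N^1 v_2 ≠ 0; then v_{j-1} := N · v_j for j = 2, …, 2.

Pick v_2 = (0, 1, 0, 0)ᵀ.
Then v_1 = N · v_2 = (1, 1, 3, -2)ᵀ.

Sanity check: (A − (0)·I) v_1 = (0, 0, 0, 0)ᵀ = 0. ✓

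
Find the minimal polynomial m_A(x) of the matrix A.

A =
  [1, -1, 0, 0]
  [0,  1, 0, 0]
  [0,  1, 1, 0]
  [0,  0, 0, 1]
x^2 - 2*x + 1

The characteristic polynomial is χ_A(x) = (x - 1)^4, so the eigenvalues are known. The minimal polynomial is
  m_A(x) = Π_λ (x − λ)^{k_λ}
where k_λ is the size of the *largest* Jordan block for λ (equivalently, the smallest k with (A − λI)^k v = 0 for every generalised eigenvector v of λ).

  λ = 1: largest Jordan block has size 2, contributing (x − 1)^2

So m_A(x) = (x - 1)^2 = x^2 - 2*x + 1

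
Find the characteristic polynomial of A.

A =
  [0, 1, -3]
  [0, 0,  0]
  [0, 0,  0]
x^3

Expanding det(x·I − A) (e.g. by cofactor expansion or by noting that A is similar to its Jordan form J, which has the same characteristic polynomial as A) gives
  χ_A(x) = x^3
which factors as x^3. The eigenvalues (with algebraic multiplicities) are λ = 0 with multiplicity 3.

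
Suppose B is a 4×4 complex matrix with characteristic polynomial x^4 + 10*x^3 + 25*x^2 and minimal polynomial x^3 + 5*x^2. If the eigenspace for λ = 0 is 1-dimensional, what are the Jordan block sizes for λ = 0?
Block sizes for λ = 0: [2]

Step 1 — from the characteristic polynomial, algebraic multiplicity of λ = 0 is 2. From dim ker(B − (0)·I) = 1, there are exactly 1 Jordan blocks for λ = 0.
Step 2 — from the minimal polynomial, the factor (x − 0)^2 tells us the largest block for λ = 0 has size 2.
Step 3 — with total size 2, 1 blocks, and largest block 2, the block sizes (in nonincreasing order) are [2].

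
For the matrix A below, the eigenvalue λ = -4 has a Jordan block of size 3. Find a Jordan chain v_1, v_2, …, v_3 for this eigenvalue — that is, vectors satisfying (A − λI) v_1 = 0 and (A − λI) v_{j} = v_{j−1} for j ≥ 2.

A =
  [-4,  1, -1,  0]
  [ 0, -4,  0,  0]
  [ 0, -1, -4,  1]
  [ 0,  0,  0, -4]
A Jordan chain for λ = -4 of length 3:
v_1 = (1, 0, 0, 0)ᵀ
v_2 = (1, 0, -1, 0)ᵀ
v_3 = (0, 1, 0, 0)ᵀ

Let N = A − (-4)·I. We want v_3 with N^3 v_3 = 0 but N^2 v_3 ≠ 0; then v_{j-1} := N · v_j for j = 3, …, 2.

Pick v_3 = (0, 1, 0, 0)ᵀ.
Then v_2 = N · v_3 = (1, 0, -1, 0)ᵀ.
Then v_1 = N · v_2 = (1, 0, 0, 0)ᵀ.

Sanity check: (A − (-4)·I) v_1 = (0, 0, 0, 0)ᵀ = 0. ✓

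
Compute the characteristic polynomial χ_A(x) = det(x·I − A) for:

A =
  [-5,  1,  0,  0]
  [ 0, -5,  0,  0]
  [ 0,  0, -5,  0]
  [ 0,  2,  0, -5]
x^4 + 20*x^3 + 150*x^2 + 500*x + 625

Expanding det(x·I − A) (e.g. by cofactor expansion or by noting that A is similar to its Jordan form J, which has the same characteristic polynomial as A) gives
  χ_A(x) = x^4 + 20*x^3 + 150*x^2 + 500*x + 625
which factors as (x + 5)^4. The eigenvalues (with algebraic multiplicities) are λ = -5 with multiplicity 4.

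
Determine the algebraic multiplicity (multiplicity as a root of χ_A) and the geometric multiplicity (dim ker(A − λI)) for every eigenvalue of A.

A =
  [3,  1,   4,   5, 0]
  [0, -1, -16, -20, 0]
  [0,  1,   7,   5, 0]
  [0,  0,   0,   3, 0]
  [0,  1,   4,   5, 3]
λ = 3: alg = 5, geom = 4

Step 1 — factor the characteristic polynomial to read off the algebraic multiplicities:
  χ_A(x) = (x - 3)^5

Step 2 — compute geometric multiplicities via the rank-nullity identity g(λ) = n − rank(A − λI):
  rank(A − (3)·I) = 1, so dim ker(A − (3)·I) = n − 1 = 4

Summary:
  λ = 3: algebraic multiplicity = 5, geometric multiplicity = 4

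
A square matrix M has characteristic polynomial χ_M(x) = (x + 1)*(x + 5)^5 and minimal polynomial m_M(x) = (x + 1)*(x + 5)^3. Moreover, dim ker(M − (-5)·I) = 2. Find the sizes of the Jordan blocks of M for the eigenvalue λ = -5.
Block sizes for λ = -5: [3, 2]

Step 1 — from the characteristic polynomial, algebraic multiplicity of λ = -5 is 5. From dim ker(M − (-5)·I) = 2, there are exactly 2 Jordan blocks for λ = -5.
Step 2 — from the minimal polynomial, the factor (x + 5)^3 tells us the largest block for λ = -5 has size 3.
Step 3 — with total size 5, 2 blocks, and largest block 3, the block sizes (in nonincreasing order) are [3, 2].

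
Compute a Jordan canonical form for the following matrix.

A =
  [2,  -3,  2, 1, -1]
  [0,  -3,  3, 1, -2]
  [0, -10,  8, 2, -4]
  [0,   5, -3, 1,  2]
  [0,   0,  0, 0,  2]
J_2(2) ⊕ J_2(2) ⊕ J_1(2)

The characteristic polynomial is
  det(x·I − A) = x^5 - 10*x^4 + 40*x^3 - 80*x^2 + 80*x - 32 = (x - 2)^5

Eigenvalues and multiplicities (the geometric multiplicity of λ is n − rank(A − λI), which equals the number of Jordan blocks for λ):
  λ = 2: algebraic multiplicity = 5, geometric multiplicity = 3

Determining the block sizes for each eigenvalue:
  λ = 2: with am = 5 and gm = 3, the partition is not yet determined (e.g. several partitions of 5 into 3 parts exist). Let N = A − (2)·I. Computing rank(N^1) = 2, rank(N^2) = 0; the number of blocks of size ≥ j is rank(N^{j−1}) − rank(N^j), giving [3, 2]. So we have 2 block(s) of size 2, 1 block(s) of size 1 → block sizes [2, 2, 1]

Assembling the blocks gives a Jordan form
J =
  [2, 1, 0, 0, 0]
  [0, 2, 0, 0, 0]
  [0, 0, 2, 1, 0]
  [0, 0, 0, 2, 0]
  [0, 0, 0, 0, 2]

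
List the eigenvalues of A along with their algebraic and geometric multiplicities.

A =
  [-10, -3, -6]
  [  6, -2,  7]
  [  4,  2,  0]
λ = -4: alg = 3, geom = 1

Step 1 — factor the characteristic polynomial to read off the algebraic multiplicities:
  χ_A(x) = (x + 4)^3

Step 2 — compute geometric multiplicities via the rank-nullity identity g(λ) = n − rank(A − λI):
  rank(A − (-4)·I) = 2, so dim ker(A − (-4)·I) = n − 2 = 1

Summary:
  λ = -4: algebraic multiplicity = 3, geometric multiplicity = 1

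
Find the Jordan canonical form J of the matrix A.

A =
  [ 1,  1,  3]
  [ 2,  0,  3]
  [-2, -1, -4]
J_2(-1) ⊕ J_1(-1)

The characteristic polynomial is
  det(x·I − A) = x^3 + 3*x^2 + 3*x + 1 = (x + 1)^3

Eigenvalues and multiplicities (the geometric multiplicity of λ is n − rank(A − λI), which equals the number of Jordan blocks for λ):
  λ = -1: algebraic multiplicity = 3, geometric multiplicity = 2

Determining the block sizes for each eigenvalue:
  λ = -1: 2 blocks summing to 3 forces exactly one block of size 2 and the rest size 1 → block sizes [2, 1]

Assembling the blocks gives a Jordan form
J =
  [-1,  1,  0]
  [ 0, -1,  0]
  [ 0,  0, -1]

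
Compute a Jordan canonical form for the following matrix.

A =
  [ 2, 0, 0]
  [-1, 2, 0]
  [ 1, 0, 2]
J_2(2) ⊕ J_1(2)

The characteristic polynomial is
  det(x·I − A) = x^3 - 6*x^2 + 12*x - 8 = (x - 2)^3

Eigenvalues and multiplicities (the geometric multiplicity of λ is n − rank(A − λI), which equals the number of Jordan blocks for λ):
  λ = 2: algebraic multiplicity = 3, geometric multiplicity = 2

Determining the block sizes for each eigenvalue:
  λ = 2: 2 blocks summing to 3 forces exactly one block of size 2 and the rest size 1 → block sizes [2, 1]

Assembling the blocks gives a Jordan form
J =
  [2, 1, 0]
  [0, 2, 0]
  [0, 0, 2]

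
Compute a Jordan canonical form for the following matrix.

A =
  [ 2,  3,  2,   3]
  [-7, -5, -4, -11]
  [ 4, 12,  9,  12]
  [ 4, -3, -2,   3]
J_2(1) ⊕ J_1(1) ⊕ J_1(6)

The characteristic polynomial is
  det(x·I − A) = x^4 - 9*x^3 + 21*x^2 - 19*x + 6 = (x - 6)*(x - 1)^3

Eigenvalues and multiplicities (the geometric multiplicity of λ is n − rank(A − λI), which equals the number of Jordan blocks for λ):
  λ = 1: algebraic multiplicity = 3, geometric multiplicity = 2
  λ = 6: algebraic multiplicity = 1, geometric multiplicity = 1

Determining the block sizes for each eigenvalue:
  λ = 1: 2 blocks summing to 3 forces exactly one block of size 2 and the rest size 1 → block sizes [2, 1]
  λ = 6: one block (gm = 1), so the single block has size am = 1 → block sizes [1]

Assembling the blocks gives a Jordan form
J =
  [1, 1, 0, 0]
  [0, 1, 0, 0]
  [0, 0, 1, 0]
  [0, 0, 0, 6]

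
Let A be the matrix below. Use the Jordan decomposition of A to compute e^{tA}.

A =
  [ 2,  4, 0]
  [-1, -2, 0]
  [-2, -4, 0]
e^{tA} =
  [2*t + 1, 4*t, 0]
  [-t, 1 - 2*t, 0]
  [-2*t, -4*t, 1]

Strategy: write A = P · J · P⁻¹ where J is a Jordan canonical form, so e^{tA} = P · e^{tJ} · P⁻¹, and e^{tJ} can be computed block-by-block.

A has Jordan form
J =
  [0, 1, 0]
  [0, 0, 0]
  [0, 0, 0]
(up to reordering of blocks).

Per-block formulas:
  For a 1×1 block at λ = 0: exp(t · [0]) = [e^(0t)].
  For a 2×2 Jordan block J_2(0): exp(t · J_2(0)) = e^(0t)·(I + t·N), where N is the 2×2 nilpotent shift.

After assembling e^{tJ} and conjugating by P, we get:

e^{tA} =
  [2*t + 1, 4*t, 0]
  [-t, 1 - 2*t, 0]
  [-2*t, -4*t, 1]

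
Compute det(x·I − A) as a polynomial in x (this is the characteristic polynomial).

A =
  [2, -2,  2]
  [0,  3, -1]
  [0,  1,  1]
x^3 - 6*x^2 + 12*x - 8

Expanding det(x·I − A) (e.g. by cofactor expansion or by noting that A is similar to its Jordan form J, which has the same characteristic polynomial as A) gives
  χ_A(x) = x^3 - 6*x^2 + 12*x - 8
which factors as (x - 2)^3. The eigenvalues (with algebraic multiplicities) are λ = 2 with multiplicity 3.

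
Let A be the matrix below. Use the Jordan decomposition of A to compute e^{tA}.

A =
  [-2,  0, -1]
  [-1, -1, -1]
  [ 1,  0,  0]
e^{tA} =
  [-t*exp(-t) + exp(-t), 0, -t*exp(-t)]
  [-t*exp(-t), exp(-t), -t*exp(-t)]
  [t*exp(-t), 0, t*exp(-t) + exp(-t)]

Strategy: write A = P · J · P⁻¹ where J is a Jordan canonical form, so e^{tA} = P · e^{tJ} · P⁻¹, and e^{tJ} can be computed block-by-block.

A has Jordan form
J =
  [-1,  1,  0]
  [ 0, -1,  0]
  [ 0,  0, -1]
(up to reordering of blocks).

Per-block formulas:
  For a 1×1 block at λ = -1: exp(t · [-1]) = [e^(-1t)].
  For a 2×2 Jordan block J_2(-1): exp(t · J_2(-1)) = e^(-1t)·(I + t·N), where N is the 2×2 nilpotent shift.

After assembling e^{tJ} and conjugating by P, we get:

e^{tA} =
  [-t*exp(-t) + exp(-t), 0, -t*exp(-t)]
  [-t*exp(-t), exp(-t), -t*exp(-t)]
  [t*exp(-t), 0, t*exp(-t) + exp(-t)]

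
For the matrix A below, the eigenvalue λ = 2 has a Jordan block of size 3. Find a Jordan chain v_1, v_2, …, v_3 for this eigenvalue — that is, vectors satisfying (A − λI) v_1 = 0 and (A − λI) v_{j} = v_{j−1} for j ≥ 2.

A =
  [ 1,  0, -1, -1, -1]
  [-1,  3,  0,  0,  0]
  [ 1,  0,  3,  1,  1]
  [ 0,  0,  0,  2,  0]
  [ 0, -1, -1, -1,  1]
A Jordan chain for λ = 2 of length 3:
v_1 = (1, 1, -1, 0, 0)ᵀ
v_2 = (0, 1, 0, 0, -1)ᵀ
v_3 = (0, 1, 0, 0, 0)ᵀ

Let N = A − (2)·I. We want v_3 with N^3 v_3 = 0 but N^2 v_3 ≠ 0; then v_{j-1} := N · v_j for j = 3, …, 2.

Pick v_3 = (0, 1, 0, 0, 0)ᵀ.
Then v_2 = N · v_3 = (0, 1, 0, 0, -1)ᵀ.
Then v_1 = N · v_2 = (1, 1, -1, 0, 0)ᵀ.

Sanity check: (A − (2)·I) v_1 = (0, 0, 0, 0, 0)ᵀ = 0. ✓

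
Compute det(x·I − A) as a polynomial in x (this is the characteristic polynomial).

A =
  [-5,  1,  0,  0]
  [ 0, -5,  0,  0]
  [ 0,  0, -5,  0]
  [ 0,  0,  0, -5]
x^4 + 20*x^3 + 150*x^2 + 500*x + 625

Expanding det(x·I − A) (e.g. by cofactor expansion or by noting that A is similar to its Jordan form J, which has the same characteristic polynomial as A) gives
  χ_A(x) = x^4 + 20*x^3 + 150*x^2 + 500*x + 625
which factors as (x + 5)^4. The eigenvalues (with algebraic multiplicities) are λ = -5 with multiplicity 4.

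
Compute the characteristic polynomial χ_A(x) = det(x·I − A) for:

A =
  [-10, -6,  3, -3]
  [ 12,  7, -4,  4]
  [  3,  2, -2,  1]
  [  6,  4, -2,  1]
x^4 + 4*x^3 + 6*x^2 + 4*x + 1

Expanding det(x·I − A) (e.g. by cofactor expansion or by noting that A is similar to its Jordan form J, which has the same characteristic polynomial as A) gives
  χ_A(x) = x^4 + 4*x^3 + 6*x^2 + 4*x + 1
which factors as (x + 1)^4. The eigenvalues (with algebraic multiplicities) are λ = -1 with multiplicity 4.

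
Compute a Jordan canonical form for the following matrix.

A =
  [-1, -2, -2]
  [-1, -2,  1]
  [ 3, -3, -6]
J_2(-3) ⊕ J_1(-3)

The characteristic polynomial is
  det(x·I − A) = x^3 + 9*x^2 + 27*x + 27 = (x + 3)^3

Eigenvalues and multiplicities (the geometric multiplicity of λ is n − rank(A − λI), which equals the number of Jordan blocks for λ):
  λ = -3: algebraic multiplicity = 3, geometric multiplicity = 2

Determining the block sizes for each eigenvalue:
  λ = -3: 2 blocks summing to 3 forces exactly one block of size 2 and the rest size 1 → block sizes [2, 1]

Assembling the blocks gives a Jordan form
J =
  [-3,  1,  0]
  [ 0, -3,  0]
  [ 0,  0, -3]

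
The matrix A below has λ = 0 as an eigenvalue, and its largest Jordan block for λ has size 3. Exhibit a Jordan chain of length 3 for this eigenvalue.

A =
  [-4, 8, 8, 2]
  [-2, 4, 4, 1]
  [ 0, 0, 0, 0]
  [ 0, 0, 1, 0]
A Jordan chain for λ = 0 of length 3:
v_1 = (2, 1, 0, 0)ᵀ
v_2 = (8, 4, 0, 1)ᵀ
v_3 = (0, 0, 1, 0)ᵀ

Let N = A − (0)·I. We want v_3 with N^3 v_3 = 0 but N^2 v_3 ≠ 0; then v_{j-1} := N · v_j for j = 3, …, 2.

Pick v_3 = (0, 0, 1, 0)ᵀ.
Then v_2 = N · v_3 = (8, 4, 0, 1)ᵀ.
Then v_1 = N · v_2 = (2, 1, 0, 0)ᵀ.

Sanity check: (A − (0)·I) v_1 = (0, 0, 0, 0)ᵀ = 0. ✓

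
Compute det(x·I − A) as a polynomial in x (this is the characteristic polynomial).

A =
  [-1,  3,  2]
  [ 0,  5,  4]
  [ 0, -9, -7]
x^3 + 3*x^2 + 3*x + 1

Expanding det(x·I − A) (e.g. by cofactor expansion or by noting that A is similar to its Jordan form J, which has the same characteristic polynomial as A) gives
  χ_A(x) = x^3 + 3*x^2 + 3*x + 1
which factors as (x + 1)^3. The eigenvalues (with algebraic multiplicities) are λ = -1 with multiplicity 3.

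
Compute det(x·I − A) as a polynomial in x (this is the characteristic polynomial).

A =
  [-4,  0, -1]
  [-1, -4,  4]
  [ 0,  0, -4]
x^3 + 12*x^2 + 48*x + 64

Expanding det(x·I − A) (e.g. by cofactor expansion or by noting that A is similar to its Jordan form J, which has the same characteristic polynomial as A) gives
  χ_A(x) = x^3 + 12*x^2 + 48*x + 64
which factors as (x + 4)^3. The eigenvalues (with algebraic multiplicities) are λ = -4 with multiplicity 3.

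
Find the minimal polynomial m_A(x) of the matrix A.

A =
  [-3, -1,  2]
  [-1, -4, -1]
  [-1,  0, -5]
x^3 + 12*x^2 + 48*x + 64

The characteristic polynomial is χ_A(x) = (x + 4)^3, so the eigenvalues are known. The minimal polynomial is
  m_A(x) = Π_λ (x − λ)^{k_λ}
where k_λ is the size of the *largest* Jordan block for λ (equivalently, the smallest k with (A − λI)^k v = 0 for every generalised eigenvector v of λ).

  λ = -4: largest Jordan block has size 3, contributing (x + 4)^3

So m_A(x) = (x + 4)^3 = x^3 + 12*x^2 + 48*x + 64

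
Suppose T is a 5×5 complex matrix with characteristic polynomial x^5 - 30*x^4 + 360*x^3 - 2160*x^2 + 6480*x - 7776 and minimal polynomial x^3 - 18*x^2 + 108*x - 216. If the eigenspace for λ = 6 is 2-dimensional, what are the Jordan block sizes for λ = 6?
Block sizes for λ = 6: [3, 2]

Step 1 — from the characteristic polynomial, algebraic multiplicity of λ = 6 is 5. From dim ker(T − (6)·I) = 2, there are exactly 2 Jordan blocks for λ = 6.
Step 2 — from the minimal polynomial, the factor (x − 6)^3 tells us the largest block for λ = 6 has size 3.
Step 3 — with total size 5, 2 blocks, and largest block 3, the block sizes (in nonincreasing order) are [3, 2].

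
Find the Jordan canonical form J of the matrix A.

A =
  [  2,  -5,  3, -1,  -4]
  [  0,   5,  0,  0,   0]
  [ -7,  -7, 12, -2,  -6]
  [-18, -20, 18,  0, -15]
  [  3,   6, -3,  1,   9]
J_2(5) ⊕ J_3(6)

The characteristic polynomial is
  det(x·I − A) = x^5 - 28*x^4 + 313*x^3 - 1746*x^2 + 4860*x - 5400 = (x - 6)^3*(x - 5)^2

Eigenvalues and multiplicities (the geometric multiplicity of λ is n − rank(A − λI), which equals the number of Jordan blocks for λ):
  λ = 5: algebraic multiplicity = 2, geometric multiplicity = 1
  λ = 6: algebraic multiplicity = 3, geometric multiplicity = 1

Determining the block sizes for each eigenvalue:
  λ = 5: one block (gm = 1), so the single block has size am = 2 → block sizes [2]
  λ = 6: one block (gm = 1), so the single block has size am = 3 → block sizes [3]

Assembling the blocks gives a Jordan form
J =
  [5, 1, 0, 0, 0]
  [0, 5, 0, 0, 0]
  [0, 0, 6, 1, 0]
  [0, 0, 0, 6, 1]
  [0, 0, 0, 0, 6]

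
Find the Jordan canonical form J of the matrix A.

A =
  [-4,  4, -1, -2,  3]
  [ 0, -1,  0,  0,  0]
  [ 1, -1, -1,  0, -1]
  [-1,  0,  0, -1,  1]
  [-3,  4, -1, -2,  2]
J_3(-1) ⊕ J_2(-1)

The characteristic polynomial is
  det(x·I − A) = x^5 + 5*x^4 + 10*x^3 + 10*x^2 + 5*x + 1 = (x + 1)^5

Eigenvalues and multiplicities (the geometric multiplicity of λ is n − rank(A − λI), which equals the number of Jordan blocks for λ):
  λ = -1: algebraic multiplicity = 5, geometric multiplicity = 2

Determining the block sizes for each eigenvalue:
  λ = -1: with am = 5 and gm = 2, the partition is not yet determined (e.g. several partitions of 5 into 2 parts exist). Let N = A − (-1)·I. Computing rank(N^1) = 3, rank(N^2) = 1, rank(N^3) = 0; the number of blocks of size ≥ j is rank(N^{j−1}) − rank(N^j), giving [2, 2, 1]. So we have 1 block(s) of size 3, 1 block(s) of size 2 → block sizes [3, 2]

Assembling the blocks gives a Jordan form
J =
  [-1,  1,  0,  0,  0]
  [ 0, -1,  1,  0,  0]
  [ 0,  0, -1,  0,  0]
  [ 0,  0,  0, -1,  1]
  [ 0,  0,  0,  0, -1]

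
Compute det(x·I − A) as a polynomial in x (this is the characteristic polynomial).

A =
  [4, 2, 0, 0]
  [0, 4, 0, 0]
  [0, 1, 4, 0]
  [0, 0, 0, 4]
x^4 - 16*x^3 + 96*x^2 - 256*x + 256

Expanding det(x·I − A) (e.g. by cofactor expansion or by noting that A is similar to its Jordan form J, which has the same characteristic polynomial as A) gives
  χ_A(x) = x^4 - 16*x^3 + 96*x^2 - 256*x + 256
which factors as (x - 4)^4. The eigenvalues (with algebraic multiplicities) are λ = 4 with multiplicity 4.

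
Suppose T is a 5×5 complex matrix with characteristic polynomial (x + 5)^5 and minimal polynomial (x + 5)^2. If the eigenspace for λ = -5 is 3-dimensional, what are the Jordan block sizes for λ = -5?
Block sizes for λ = -5: [2, 2, 1]

Step 1 — from the characteristic polynomial, algebraic multiplicity of λ = -5 is 5. From dim ker(T − (-5)·I) = 3, there are exactly 3 Jordan blocks for λ = -5.
Step 2 — from the minimal polynomial, the factor (x + 5)^2 tells us the largest block for λ = -5 has size 2.
Step 3 — with total size 5, 3 blocks, and largest block 2, the block sizes (in nonincreasing order) are [2, 2, 1].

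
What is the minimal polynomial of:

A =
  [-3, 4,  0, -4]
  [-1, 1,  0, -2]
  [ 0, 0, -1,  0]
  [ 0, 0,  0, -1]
x^2 + 2*x + 1

The characteristic polynomial is χ_A(x) = (x + 1)^4, so the eigenvalues are known. The minimal polynomial is
  m_A(x) = Π_λ (x − λ)^{k_λ}
where k_λ is the size of the *largest* Jordan block for λ (equivalently, the smallest k with (A − λI)^k v = 0 for every generalised eigenvector v of λ).

  λ = -1: largest Jordan block has size 2, contributing (x + 1)^2

So m_A(x) = (x + 1)^2 = x^2 + 2*x + 1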